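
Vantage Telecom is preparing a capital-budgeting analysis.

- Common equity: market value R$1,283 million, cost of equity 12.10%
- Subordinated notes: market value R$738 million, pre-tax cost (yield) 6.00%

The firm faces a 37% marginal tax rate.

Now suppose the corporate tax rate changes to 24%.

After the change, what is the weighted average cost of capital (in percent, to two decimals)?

9.35%

After the change:
Total capital V = 1283 + 738 = 2021.
Equity: weight = 1283/2021 = 0.6348; cost = 12.1%.
Subordinated notes: weight = 738/2021 = 0.3652; after-tax cost = 6% × (1 − 24%) = 4.5600%.
WACC = 0.6348 × 12.1000% + 0.3652 × 4.5600% = 9.3467%.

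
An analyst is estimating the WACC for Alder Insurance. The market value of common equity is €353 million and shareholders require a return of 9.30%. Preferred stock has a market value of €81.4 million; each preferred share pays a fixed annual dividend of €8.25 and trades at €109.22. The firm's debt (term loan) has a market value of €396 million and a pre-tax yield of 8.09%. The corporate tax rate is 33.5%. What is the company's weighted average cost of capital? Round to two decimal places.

7.26%

Cost of preferred: Rp = 8.25 / 109.22 = 7.5536%.
Total capital V = 353 + 81.4 + 396 = 830.4.
Equity: weight = 353/830.4 = 0.4251; cost = 9.3%.
Preferred: weight = 81.4/830.4 = 0.0980; cost = 7.5536%.
Term loan: weight = 396/830.4 = 0.4769; after-tax cost = 8.09% × (1 − 33.5%) = 5.3799%.
WACC = 0.4251 × 9.3000% + 0.0980 × 7.5536% + 0.4769 × 5.3799% = 7.2594%.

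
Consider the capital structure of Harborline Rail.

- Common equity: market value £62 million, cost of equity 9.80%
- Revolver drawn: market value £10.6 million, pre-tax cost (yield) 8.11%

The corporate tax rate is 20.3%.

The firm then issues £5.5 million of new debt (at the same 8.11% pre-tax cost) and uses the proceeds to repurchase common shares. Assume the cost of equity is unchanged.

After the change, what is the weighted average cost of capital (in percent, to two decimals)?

After the change:
Total capital V = 56.5 + 16.1 = 72.6.
Equity: weight = 56.5/72.6 = 0.7782; cost = 9.8%.
Revolver drawn: weight = 16.1/72.6 = 0.2218; after-tax cost = 8.11% × (1 − 20.3%) = 6.4637%.
WACC = 0.7782 × 9.8000% + 0.2218 × 6.4637% = 9.0601%.

9.06%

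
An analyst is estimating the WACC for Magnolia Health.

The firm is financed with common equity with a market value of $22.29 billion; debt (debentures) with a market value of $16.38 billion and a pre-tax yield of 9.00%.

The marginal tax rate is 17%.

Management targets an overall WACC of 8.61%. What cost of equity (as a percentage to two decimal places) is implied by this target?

9.45%

Total capital V = 22.29 + 16.38 = 38.67.
Equity weight = 22.29/38.67 = 0.5764.
Debentures weight = 16.38/38.67 = 0.4236.
Debt contribution = 0.4236 × 9% × (1 − 17%) = 3.1642%.
Required equity contribution = 8.61% − 3.1642% = 5.4458%.
Re = 5.4458% / 0.5764 = 9.4477%.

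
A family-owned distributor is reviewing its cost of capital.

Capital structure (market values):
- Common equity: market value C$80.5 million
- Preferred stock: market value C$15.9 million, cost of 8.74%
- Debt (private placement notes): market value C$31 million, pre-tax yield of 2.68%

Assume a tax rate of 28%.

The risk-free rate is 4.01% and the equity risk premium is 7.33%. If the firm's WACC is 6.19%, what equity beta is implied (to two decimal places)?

0.45

Total capital V = 80.5 + 15.9 + 31 = 127.4.
Equity weight = 80.5/127.4 = 0.6319.
Preferred weight = 15.9/127.4 = 0.1248.
Private placement notes weight = 31/127.4 = 0.2433.
Debt contribution = 0.2433 × 2.68% × (1 − 28%) = 0.4695%.
Preferred contribution = 0.1248 × 8.74% = 1.0908%.
Required equity contribution = 6.19% − 1.5603% = 4.6297%  ⇒  Re = 7.3270%.
CAPM: 7.3270% = 4.01% + β × 7.33%  ⇒  β = 0.4525.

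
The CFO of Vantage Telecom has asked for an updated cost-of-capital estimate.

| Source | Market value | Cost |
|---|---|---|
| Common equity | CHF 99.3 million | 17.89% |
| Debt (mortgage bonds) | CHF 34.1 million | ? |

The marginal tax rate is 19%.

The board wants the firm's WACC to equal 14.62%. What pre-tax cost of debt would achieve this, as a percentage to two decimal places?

6.29%

Total capital V = 99.3 + 34.1 = 133.4.
Equity weight = 99.3/133.4 = 0.7444.
Mortgage bonds weight = 34.1/133.4 = 0.2556.
Equity contribution = 0.7444 × 17.89% = 13.3169%.
Remaining for debt = 14.62% − 13.3169% = 1.3031%.
Rd × (1 − 19%) × 0.2556 = 1.3031%  ⇒  Rd = 6.2934%.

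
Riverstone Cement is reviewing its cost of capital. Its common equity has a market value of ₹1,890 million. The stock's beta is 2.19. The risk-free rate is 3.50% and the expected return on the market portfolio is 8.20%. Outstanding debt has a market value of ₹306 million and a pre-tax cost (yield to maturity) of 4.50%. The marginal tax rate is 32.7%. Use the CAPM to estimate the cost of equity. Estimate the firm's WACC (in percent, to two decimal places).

Market risk premium = 8.2% − 3.5% = 4.7%.
Cost of equity via CAPM: Re = 3.5% + 2.19 × 4.7% = 13.7930%.
Total capital V = 1890 + 306 = 2196.
Equity: weight = 1890/2196 = 0.8607; cost = 13.793%.
Debt: weight = 306/2196 = 0.1393; after-tax cost = 4.5% × (1 − 32.7%) = 3.0285%.
WACC = 0.8607 × 13.7930% + 0.1393 × 3.0285% = 12.2930%.

12.29%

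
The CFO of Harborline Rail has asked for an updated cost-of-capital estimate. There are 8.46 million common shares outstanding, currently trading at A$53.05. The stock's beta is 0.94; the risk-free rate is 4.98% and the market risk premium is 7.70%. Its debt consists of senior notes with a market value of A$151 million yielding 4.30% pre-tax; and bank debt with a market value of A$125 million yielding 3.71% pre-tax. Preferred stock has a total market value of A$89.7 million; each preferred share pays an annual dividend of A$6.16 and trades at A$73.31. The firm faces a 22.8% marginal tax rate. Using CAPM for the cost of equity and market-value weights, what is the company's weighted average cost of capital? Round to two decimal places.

Cost of equity via CAPM: Re = 4.98% + 0.94 × 7.7% = 12.2180%.
Cost of preferred: Rp = 6.16 / 73.31 = 8.4027%.
Market value of equity E = 53.05 × 8.46m = 448.803m.
Total capital V = 448.803 + 89.7 + 151 + 125 = 814.503.
Equity: weight = 448.803/814.503 = 0.5510; cost = 12.218%.
Preferred: weight = 89.7/814.503 = 0.1101; cost = 8.4027%.
Senior notes: weight = 151/814.503 = 0.1854; after-tax cost = 4.3% × (1 − 22.8%) = 3.3196%.
Bank debt: weight = 125/814.503 = 0.1535; after-tax cost = 3.71% × (1 − 22.8%) = 2.8641%.
WACC = 0.5510 × 12.2180% + 0.1101 × 8.4027% + 0.1854 × 3.3196% + 0.1535 × 2.8641% = 8.7126%.

8.71%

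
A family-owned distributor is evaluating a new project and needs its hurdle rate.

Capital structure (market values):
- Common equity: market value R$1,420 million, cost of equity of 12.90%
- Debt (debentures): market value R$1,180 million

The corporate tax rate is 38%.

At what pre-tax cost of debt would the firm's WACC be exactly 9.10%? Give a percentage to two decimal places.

7.30%

Total capital V = 1420 + 1180 = 2600.
Equity weight = 1420/2600 = 0.5462.
Debentures weight = 1180/2600 = 0.4538.
Equity contribution = 0.5462 × 12.9% = 7.0454%.
Remaining for debt = 9.1% − 7.0454% = 2.0546%.
Rd × (1 − 38%) × 0.4538 = 2.0546%  ⇒  Rd = 7.3018%.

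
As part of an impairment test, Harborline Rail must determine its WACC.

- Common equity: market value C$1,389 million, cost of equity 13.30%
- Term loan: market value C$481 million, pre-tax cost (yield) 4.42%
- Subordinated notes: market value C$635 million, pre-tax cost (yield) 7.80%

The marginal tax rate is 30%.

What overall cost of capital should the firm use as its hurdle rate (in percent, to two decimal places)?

9.35%

Total capital V = 1389 + 481 + 635 = 2505.
Equity: weight = 1389/2505 = 0.5545; cost = 13.3%.
Term loan: weight = 481/2505 = 0.1920; after-tax cost = 4.42% × (1 − 30%) = 3.0940%.
Subordinated notes: weight = 635/2505 = 0.2535; after-tax cost = 7.8% × (1 − 30%) = 5.4600%.
WACC = 0.5545 × 13.3000% + 0.1920 × 3.0940% + 0.2535 × 5.4600% = 9.3529%.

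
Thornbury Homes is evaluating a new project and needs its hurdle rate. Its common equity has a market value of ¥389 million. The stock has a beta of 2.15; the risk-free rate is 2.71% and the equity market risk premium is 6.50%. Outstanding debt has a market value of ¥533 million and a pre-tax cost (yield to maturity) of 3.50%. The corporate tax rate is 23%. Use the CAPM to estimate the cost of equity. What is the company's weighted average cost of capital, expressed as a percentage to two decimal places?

Cost of equity via CAPM: Re = 2.71% + 2.15 × 6.5% = 16.6850%.
Total capital V = 389 + 533 = 922.
Equity: weight = 389/922 = 0.4219; cost = 16.685%.
Debt: weight = 533/922 = 0.5781; after-tax cost = 3.5% × (1 − 23%) = 2.6950%.
WACC = 0.4219 × 16.6850% + 0.5781 × 2.6950% = 8.5975%.

8.60%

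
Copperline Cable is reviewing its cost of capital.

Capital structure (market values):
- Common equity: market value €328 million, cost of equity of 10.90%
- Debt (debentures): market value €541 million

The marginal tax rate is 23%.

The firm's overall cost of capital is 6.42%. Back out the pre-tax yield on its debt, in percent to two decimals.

Total capital V = 328 + 541 = 869.
Equity weight = 328/869 = 0.3774.
Debentures weight = 541/869 = 0.6226.
Equity contribution = 0.3774 × 10.9% = 4.1142%.
Remaining for debt = 6.42% − 4.1142% = 2.3058%.
Rd × (1 − 23%) × 0.6226 = 2.3058%  ⇒  Rd = 4.8102%.

4.81%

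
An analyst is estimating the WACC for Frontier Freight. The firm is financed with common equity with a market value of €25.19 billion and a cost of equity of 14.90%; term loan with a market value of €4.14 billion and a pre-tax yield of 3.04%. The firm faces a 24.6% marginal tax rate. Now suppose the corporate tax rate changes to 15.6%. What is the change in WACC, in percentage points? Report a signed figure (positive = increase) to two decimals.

Current WACC:
Total capital V = 25.19 + 4.14 = 29.33.
Equity: weight = 25.19/29.33 = 0.8588; cost = 14.9%.
Term loan: weight = 4.14/29.33 = 0.1412; after-tax cost = 3.04% × (1 − 24.6%) = 2.2922%.
WACC = 0.8588 × 14.9000% + 0.1412 × 2.2922% = 13.1204%.
After the change:
Total capital V = 25.19 + 4.14 = 29.33.
Equity: weight = 25.19/29.33 = 0.8588; cost = 14.9%.
Term loan: weight = 4.14/29.33 = 0.1412; after-tax cost = 3.04% × (1 − 15.6%) = 2.5658%.
WACC = 0.8588 × 14.9000% + 0.1412 × 2.5658% = 13.1590%.
Change in WACC = 13.1590% − 13.1204% = 0.0386 pp.

+0.04 pp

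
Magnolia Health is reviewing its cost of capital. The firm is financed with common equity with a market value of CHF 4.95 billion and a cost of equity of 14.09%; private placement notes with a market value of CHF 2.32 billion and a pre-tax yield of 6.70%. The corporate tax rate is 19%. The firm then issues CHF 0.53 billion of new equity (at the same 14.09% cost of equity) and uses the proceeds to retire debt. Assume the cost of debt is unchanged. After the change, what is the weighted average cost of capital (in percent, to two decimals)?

11.96%

After the change:
Total capital V = 5.48 + 1.79 = 7.27.
Equity: weight = 5.48/7.27 = 0.7538; cost = 14.09%.
Private placement notes: weight = 1.79/7.27 = 0.2462; after-tax cost = 6.7% × (1 − 19%) = 5.4270%.
WACC = 0.7538 × 14.0900% + 0.2462 × 5.4270% = 11.9570%.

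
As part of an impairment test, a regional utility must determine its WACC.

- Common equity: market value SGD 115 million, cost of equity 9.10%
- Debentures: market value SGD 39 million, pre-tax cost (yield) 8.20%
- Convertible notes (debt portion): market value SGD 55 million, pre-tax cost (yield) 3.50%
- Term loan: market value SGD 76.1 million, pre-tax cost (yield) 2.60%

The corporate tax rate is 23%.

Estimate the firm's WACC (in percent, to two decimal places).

5.59%

Total capital V = 115 + 39 + 55 + 76.1 = 285.1.
Equity: weight = 115/285.1 = 0.4034; cost = 9.1%.
Debentures: weight = 39/285.1 = 0.1368; after-tax cost = 8.2% × (1 − 23%) = 6.3140%.
Convertible notes (debt portion): weight = 55/285.1 = 0.1929; after-tax cost = 3.5% × (1 − 23%) = 2.6950%.
Term loan: weight = 76.1/285.1 = 0.2669; after-tax cost = 2.6% × (1 − 23%) = 2.0020%.
WACC = 0.4034 × 9.1000% + 0.1368 × 6.3140% + 0.1929 × 2.6950% + 0.2669 × 2.0020% = 5.5886%.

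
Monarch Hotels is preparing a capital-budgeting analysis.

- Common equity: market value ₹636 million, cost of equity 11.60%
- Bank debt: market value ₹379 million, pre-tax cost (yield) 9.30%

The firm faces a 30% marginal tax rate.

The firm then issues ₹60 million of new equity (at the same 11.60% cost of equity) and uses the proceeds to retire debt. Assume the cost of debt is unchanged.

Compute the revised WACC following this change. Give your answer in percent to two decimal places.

10.00%

After the change:
Total capital V = 696 + 319 = 1015.
Equity: weight = 696/1015 = 0.6857; cost = 11.6%.
Bank debt: weight = 319/1015 = 0.3143; after-tax cost = 9.3% × (1 − 30%) = 6.5100%.
WACC = 0.6857 × 11.6000% + 0.3143 × 6.5100% = 10.0003%.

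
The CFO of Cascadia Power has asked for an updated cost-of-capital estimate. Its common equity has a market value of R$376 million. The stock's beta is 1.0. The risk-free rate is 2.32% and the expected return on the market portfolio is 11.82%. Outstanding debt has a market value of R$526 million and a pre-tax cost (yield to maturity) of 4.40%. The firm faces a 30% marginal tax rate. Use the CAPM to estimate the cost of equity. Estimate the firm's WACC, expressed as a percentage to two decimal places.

6.72%

Market risk premium = 11.82% − 2.32% = 9.5%.
Cost of equity via CAPM: Re = 2.32% + 1.0 × 9.5% = 11.8200%.
Total capital V = 376 + 526 = 902.
Equity: weight = 376/902 = 0.4169; cost = 11.82%.
Debt: weight = 526/902 = 0.5831; after-tax cost = 4.4% × (1 − 30%) = 3.0800%.
WACC = 0.4169 × 11.8200% + 0.5831 × 3.0800% = 6.7233%.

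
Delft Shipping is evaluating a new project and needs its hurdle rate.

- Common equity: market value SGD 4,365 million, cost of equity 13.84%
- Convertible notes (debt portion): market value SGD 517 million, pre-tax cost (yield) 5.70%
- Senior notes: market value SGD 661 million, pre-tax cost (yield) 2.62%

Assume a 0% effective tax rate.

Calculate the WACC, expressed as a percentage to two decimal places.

11.74%

Total capital V = 4365 + 517 + 661 = 5543.
Equity: weight = 4365/5543 = 0.7875; cost = 13.84%.
Convertible notes (debt portion): weight = 517/5543 = 0.0933; after-tax cost = 5.7% × (1 − 0%) = 5.7000%.
Senior notes: weight = 661/5543 = 0.1192; after-tax cost = 2.62% × (1 − 0%) = 2.6200%.
WACC = 0.7875 × 13.8400% + 0.0933 × 5.7000% + 0.1192 × 2.6200% = 11.7428%.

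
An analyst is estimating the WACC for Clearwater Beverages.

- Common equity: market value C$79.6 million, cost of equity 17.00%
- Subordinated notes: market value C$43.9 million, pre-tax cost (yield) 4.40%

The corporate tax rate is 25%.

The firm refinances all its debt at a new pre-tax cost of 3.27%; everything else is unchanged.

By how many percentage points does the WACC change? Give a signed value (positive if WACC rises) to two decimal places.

Current WACC:
Total capital V = 79.6 + 43.9 = 123.5.
Equity: weight = 79.6/123.5 = 0.6445; cost = 17%.
Subordinated notes: weight = 43.9/123.5 = 0.3555; after-tax cost = 4.4% × (1 − 25%) = 3.3000%.
WACC = 0.6445 × 17.0000% + 0.3555 × 3.3000% = 12.1301%.
After the change:
Total capital V = 79.6 + 43.9 = 123.5.
Equity: weight = 79.6/123.5 = 0.6445; cost = 17%.
Subordinated notes: weight = 43.9/123.5 = 0.3555; after-tax cost = 3.27% × (1 − 25%) = 2.4525%.
WACC = 0.6445 × 17.0000% + 0.3555 × 2.4525% = 11.8289%.
Change in WACC = 11.8289% − 12.1301% = -0.3013 pp.

-0.30 pp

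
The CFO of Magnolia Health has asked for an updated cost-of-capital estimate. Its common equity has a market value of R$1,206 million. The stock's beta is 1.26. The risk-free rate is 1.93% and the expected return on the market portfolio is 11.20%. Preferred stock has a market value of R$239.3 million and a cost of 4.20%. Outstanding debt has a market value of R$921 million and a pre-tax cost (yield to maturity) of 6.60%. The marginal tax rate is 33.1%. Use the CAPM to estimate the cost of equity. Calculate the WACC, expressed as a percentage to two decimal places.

Market risk premium = 11.2% − 1.93% = 9.27%.
Cost of equity via CAPM: Re = 1.93% + 1.26 × 9.27% = 13.6102%.
Total capital V = 1206 + 239.3 + 921 = 2366.3.
Equity: weight = 1206/2366.3 = 0.5097; cost = 13.6102%.
Preferred: weight = 239.3/2366.3 = 0.1011; cost = 4.2%.
Debt: weight = 921/2366.3 = 0.3892; after-tax cost = 6.6% × (1 − 33.1%) = 4.4154%.
WACC = 0.5097 × 13.6102% + 0.1011 × 4.2000% + 0.3892 × 4.4154% = 9.0798%.

9.08%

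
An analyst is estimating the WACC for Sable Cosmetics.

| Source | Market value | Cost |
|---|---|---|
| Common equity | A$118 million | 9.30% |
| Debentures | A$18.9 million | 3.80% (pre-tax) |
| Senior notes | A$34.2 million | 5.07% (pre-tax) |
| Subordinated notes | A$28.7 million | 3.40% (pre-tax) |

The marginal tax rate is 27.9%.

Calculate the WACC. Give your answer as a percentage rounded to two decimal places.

Total capital V = 118 + 18.9 + 34.2 + 28.7 = 199.8.
Equity: weight = 118/199.8 = 0.5906; cost = 9.3%.
Debentures: weight = 18.9/199.8 = 0.0946; after-tax cost = 3.8% × (1 − 27.9%) = 2.7398%.
Senior notes: weight = 34.2/199.8 = 0.1712; after-tax cost = 5.07% × (1 − 27.9%) = 3.6555%.
Subordinated notes: weight = 28.7/199.8 = 0.1436; after-tax cost = 3.4% × (1 − 27.9%) = 2.4514%.
WACC = 0.5906 × 9.3000% + 0.0946 × 2.7398% + 0.1712 × 3.6555% + 0.1436 × 2.4514% = 6.7295%.

6.73%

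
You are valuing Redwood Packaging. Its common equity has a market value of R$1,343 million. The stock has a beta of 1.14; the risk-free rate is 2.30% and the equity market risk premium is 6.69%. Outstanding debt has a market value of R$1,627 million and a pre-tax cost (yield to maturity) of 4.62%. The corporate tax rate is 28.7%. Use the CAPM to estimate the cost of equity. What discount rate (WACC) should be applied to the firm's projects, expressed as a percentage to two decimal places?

6.29%

Cost of equity via CAPM: Re = 2.3% + 1.14 × 6.69% = 9.9266%.
Total capital V = 1343 + 1627 = 2970.
Equity: weight = 1343/2970 = 0.4522; cost = 9.9266%.
Debt: weight = 1627/2970 = 0.5478; after-tax cost = 4.62% × (1 − 28.7%) = 3.2941%.
WACC = 0.4522 × 9.9266% + 0.5478 × 3.2941% = 6.2932%.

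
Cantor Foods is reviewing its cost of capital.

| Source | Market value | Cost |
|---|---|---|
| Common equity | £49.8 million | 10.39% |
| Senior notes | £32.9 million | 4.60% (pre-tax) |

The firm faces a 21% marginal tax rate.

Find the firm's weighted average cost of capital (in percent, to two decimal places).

7.70%

Total capital V = 49.8 + 32.9 = 82.7.
Equity: weight = 49.8/82.7 = 0.6022; cost = 10.39%.
Senior notes: weight = 32.9/82.7 = 0.3978; after-tax cost = 4.6% × (1 − 21%) = 3.6340%.
WACC = 0.6022 × 10.3900% + 0.3978 × 3.6340% = 7.7023%.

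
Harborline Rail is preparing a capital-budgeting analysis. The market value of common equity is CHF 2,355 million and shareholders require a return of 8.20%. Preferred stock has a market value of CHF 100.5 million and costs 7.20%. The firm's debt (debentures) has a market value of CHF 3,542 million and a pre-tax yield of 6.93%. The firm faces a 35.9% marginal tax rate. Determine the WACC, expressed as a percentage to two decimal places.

5.96%

Total capital V = 2355 + 100.5 + 3542 = 5997.5.
Equity: weight = 2355/5997.5 = 0.3927; cost = 8.2%.
Preferred: weight = 100.5/5997.5 = 0.0168; cost = 7.2%.
Debentures: weight = 3542/5997.5 = 0.5906; after-tax cost = 6.93% × (1 − 35.9%) = 4.4421%.
WACC = 0.3927 × 8.2000% + 0.0168 × 7.2000% + 0.5906 × 4.4421% = 5.9639%.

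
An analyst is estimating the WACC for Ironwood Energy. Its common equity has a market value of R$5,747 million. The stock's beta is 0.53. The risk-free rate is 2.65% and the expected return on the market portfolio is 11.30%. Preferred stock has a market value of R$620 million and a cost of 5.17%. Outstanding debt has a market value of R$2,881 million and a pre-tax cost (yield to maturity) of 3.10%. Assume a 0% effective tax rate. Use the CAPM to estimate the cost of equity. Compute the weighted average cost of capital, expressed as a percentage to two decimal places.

Market risk premium = 11.3% − 2.65% = 8.65%.
Cost of equity via CAPM: Re = 2.65% + 0.53 × 8.65% = 7.2345%.
Total capital V = 5747 + 620 + 2881 = 9248.
Equity: weight = 5747/9248 = 0.6214; cost = 7.2345%.
Preferred: weight = 620/9248 = 0.0670; cost = 5.17%.
Debt: weight = 2881/9248 = 0.3115; after-tax cost = 3.1% × (1 − 0%) = 3.1000%.
WACC = 0.6214 × 7.2345% + 0.0670 × 5.1700% + 0.3115 × 3.1000% = 5.8081%.

5.81%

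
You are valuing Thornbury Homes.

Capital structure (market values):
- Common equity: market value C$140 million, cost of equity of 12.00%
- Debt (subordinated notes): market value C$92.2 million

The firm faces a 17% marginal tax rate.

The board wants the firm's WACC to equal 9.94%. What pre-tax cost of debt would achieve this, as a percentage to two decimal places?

Total capital V = 140 + 92.2 = 232.2.
Equity weight = 140/232.2 = 0.6029.
Subordinated notes weight = 92.2/232.2 = 0.3971.
Equity contribution = 0.6029 × 12% = 7.2351%.
Remaining for debt = 9.94% − 7.2351% = 2.7049%.
Rd × (1 − 17%) × 0.3971 = 2.7049%  ⇒  Rd = 8.2072%.

8.21%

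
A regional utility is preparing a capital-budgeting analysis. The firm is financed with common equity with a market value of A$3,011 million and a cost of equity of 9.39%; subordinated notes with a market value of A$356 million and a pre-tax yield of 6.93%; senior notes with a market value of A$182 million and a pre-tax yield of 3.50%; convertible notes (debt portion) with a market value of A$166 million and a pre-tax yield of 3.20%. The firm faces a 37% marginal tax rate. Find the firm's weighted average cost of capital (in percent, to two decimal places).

8.23%

Total capital V = 3011 + 356 + 182 + 166 = 3715.
Equity: weight = 3011/3715 = 0.8105; cost = 9.39%.
Subordinated notes: weight = 356/3715 = 0.0958; after-tax cost = 6.93% × (1 − 37%) = 4.3659%.
Senior notes: weight = 182/3715 = 0.0490; after-tax cost = 3.5% × (1 − 37%) = 2.2050%.
Convertible notes (debt portion): weight = 166/3715 = 0.0447; after-tax cost = 3.2% × (1 − 37%) = 2.0160%.
WACC = 0.8105 × 9.3900% + 0.0958 × 4.3659% + 0.0490 × 2.2050% + 0.0447 × 2.0160% = 8.2271%.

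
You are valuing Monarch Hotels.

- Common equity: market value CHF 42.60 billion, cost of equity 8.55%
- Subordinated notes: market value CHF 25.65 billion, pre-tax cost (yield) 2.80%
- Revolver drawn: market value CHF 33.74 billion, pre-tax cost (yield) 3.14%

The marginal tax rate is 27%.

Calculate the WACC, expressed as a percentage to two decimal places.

4.84%

Total capital V = 42.6 + 25.65 + 33.74 = 101.99.
Equity: weight = 42.6/101.99 = 0.4177; cost = 8.55%.
Subordinated notes: weight = 25.65/101.99 = 0.2515; after-tax cost = 2.8% × (1 − 27%) = 2.0440%.
Revolver drawn: weight = 33.74/101.99 = 0.3308; after-tax cost = 3.14% × (1 − 27%) = 2.2922%.
WACC = 0.4177 × 8.5500% + 0.2515 × 2.0440% + 0.3308 × 2.2922% = 4.8436%.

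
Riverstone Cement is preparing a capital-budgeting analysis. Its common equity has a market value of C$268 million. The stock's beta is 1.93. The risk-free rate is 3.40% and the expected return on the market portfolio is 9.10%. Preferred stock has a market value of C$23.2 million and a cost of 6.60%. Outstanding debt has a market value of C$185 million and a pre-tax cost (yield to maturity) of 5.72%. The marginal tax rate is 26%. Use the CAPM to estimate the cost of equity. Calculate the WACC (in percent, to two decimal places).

Market risk premium = 9.1% − 3.4% = 5.7%.
Cost of equity via CAPM: Re = 3.4% + 1.93 × 5.7% = 14.4010%.
Total capital V = 268 + 23.2 + 185 = 476.2.
Equity: weight = 268/476.2 = 0.5628; cost = 14.401%.
Preferred: weight = 23.2/476.2 = 0.0487; cost = 6.6%.
Debt: weight = 185/476.2 = 0.3885; after-tax cost = 5.72% × (1 − 26%) = 4.2328%.
WACC = 0.5628 × 14.4010% + 0.0487 × 6.6000% + 0.3885 × 4.2328% = 10.0707%.

10.07%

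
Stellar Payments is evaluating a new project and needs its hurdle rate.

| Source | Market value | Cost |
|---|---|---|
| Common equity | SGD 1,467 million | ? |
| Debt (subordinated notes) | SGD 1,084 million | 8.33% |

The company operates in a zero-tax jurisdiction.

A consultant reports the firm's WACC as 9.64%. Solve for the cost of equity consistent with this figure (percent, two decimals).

10.61%

Total capital V = 1467 + 1084 = 2551.
Equity weight = 1467/2551 = 0.5751.
Subordinated notes weight = 1084/2551 = 0.4249.
Debt contribution = 0.4249 × 8.33% × (1 − 0%) = 3.5397%.
Required equity contribution = 9.64% − 3.5397% = 6.1003%.
Re = 6.1003% / 0.5751 = 10.6080%.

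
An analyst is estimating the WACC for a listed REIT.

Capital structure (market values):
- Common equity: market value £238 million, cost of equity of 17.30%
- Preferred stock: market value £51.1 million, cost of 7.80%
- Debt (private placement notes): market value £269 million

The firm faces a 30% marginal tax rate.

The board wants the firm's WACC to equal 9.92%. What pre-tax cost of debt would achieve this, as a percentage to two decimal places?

Total capital V = 238 + 51.1 + 269 = 558.1.
Equity weight = 238/558.1 = 0.4264.
Preferred weight = 51.1/558.1 = 0.0916.
Private placement notes weight = 269/558.1 = 0.4820.
Equity contribution = 0.4264 × 17.3% = 7.3775%.
Preferred contribution = 0.0916 × 7.8% = 0.7142%.
Remaining for debt = 9.92% − 8.0917% = 1.8283%.
Rd × (1 − 30%) × 0.4820 = 1.8283%  ⇒  Rd = 5.4189%.

5.42%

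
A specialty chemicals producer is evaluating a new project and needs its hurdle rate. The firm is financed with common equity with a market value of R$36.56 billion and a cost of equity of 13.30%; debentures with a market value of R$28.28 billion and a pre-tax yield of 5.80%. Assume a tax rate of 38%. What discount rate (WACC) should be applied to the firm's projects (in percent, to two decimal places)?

9.07%

Total capital V = 36.56 + 28.28 = 64.84.
Equity: weight = 36.56/64.84 = 0.5638; cost = 13.3%.
Debentures: weight = 28.28/64.84 = 0.4362; after-tax cost = 5.8% × (1 − 38%) = 3.5960%.
WACC = 0.5638 × 13.3000% + 0.4362 × 3.5960% = 9.0676%.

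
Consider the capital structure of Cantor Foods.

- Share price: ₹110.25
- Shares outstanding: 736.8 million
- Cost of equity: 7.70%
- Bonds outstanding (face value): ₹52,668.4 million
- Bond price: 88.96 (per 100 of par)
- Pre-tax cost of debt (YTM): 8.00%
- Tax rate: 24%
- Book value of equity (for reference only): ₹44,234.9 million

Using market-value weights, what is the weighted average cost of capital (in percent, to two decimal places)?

7.11%

Market value of equity E = 110.25 × 736.8m = 81232.2m. Market value of debt D = 52668.4m × 88.96/100 = 46853.80864m.
Total capital V = 81232.2 + 46853.80864 = 128086.00864.
Equity: weight = 81232.2/128086.00864 = 0.6342; cost = 7.7%.
Bonds outstanding: weight = 46853.80864/128086.00864 = 0.3658; after-tax cost = 8% × (1 − 24%) = 6.0800%.
WACC = 0.6342 × 7.7000% + 0.3658 × 6.0800% = 7.1074%.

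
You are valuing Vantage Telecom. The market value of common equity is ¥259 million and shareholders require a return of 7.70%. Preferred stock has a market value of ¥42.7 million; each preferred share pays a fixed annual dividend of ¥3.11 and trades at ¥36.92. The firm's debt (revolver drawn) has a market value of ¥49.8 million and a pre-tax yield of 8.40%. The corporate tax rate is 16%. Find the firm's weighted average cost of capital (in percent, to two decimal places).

Cost of preferred: Rp = 3.11 / 36.92 = 8.4236%.
Total capital V = 259 + 42.7 + 49.8 = 351.5.
Equity: weight = 259/351.5 = 0.7368; cost = 7.7%.
Preferred: weight = 42.7/351.5 = 0.1215; cost = 8.4236%.
Revolver drawn: weight = 49.8/351.5 = 0.1417; after-tax cost = 8.4% × (1 − 16%) = 7.0560%.
WACC = 0.7368 × 7.7000% + 0.1215 × 8.4236% + 0.1417 × 7.0560% = 7.6967%.

7.70%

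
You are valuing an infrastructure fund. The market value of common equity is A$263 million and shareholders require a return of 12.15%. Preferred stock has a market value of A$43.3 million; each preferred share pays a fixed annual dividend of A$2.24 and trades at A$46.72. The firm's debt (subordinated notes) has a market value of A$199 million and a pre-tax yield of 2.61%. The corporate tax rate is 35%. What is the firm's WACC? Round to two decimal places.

7.40%

Cost of preferred: Rp = 2.24 / 46.72 = 4.7945%.
Total capital V = 263 + 43.3 + 199 = 505.3.
Equity: weight = 263/505.3 = 0.5205; cost = 12.15%.
Preferred: weight = 43.3/505.3 = 0.0857; cost = 4.7945%.
Subordinated notes: weight = 199/505.3 = 0.3938; after-tax cost = 2.61% × (1 − 35%) = 1.6965%.
WACC = 0.5205 × 12.1500% + 0.0857 × 4.7945% + 0.3938 × 1.6965% = 7.4028%.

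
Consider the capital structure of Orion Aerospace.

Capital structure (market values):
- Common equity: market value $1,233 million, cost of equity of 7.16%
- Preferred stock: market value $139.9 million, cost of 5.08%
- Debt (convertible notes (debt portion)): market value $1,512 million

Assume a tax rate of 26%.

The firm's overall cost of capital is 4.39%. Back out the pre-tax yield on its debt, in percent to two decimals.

Total capital V = 1233 + 139.9 + 1512 = 2884.9.
Equity weight = 1233/2884.9 = 0.4274.
Preferred weight = 139.9/2884.9 = 0.0485.
Convertible notes (debt portion) weight = 1512/2884.9 = 0.5241.
Equity contribution = 0.4274 × 7.16% = 3.0602%.
Preferred contribution = 0.0485 × 5.08% = 0.2463%.
Remaining for debt = 4.39% − 3.3065% = 1.0835%.
Rd × (1 − 26%) × 0.5241 = 1.0835%  ⇒  Rd = 2.7936%.

2.79%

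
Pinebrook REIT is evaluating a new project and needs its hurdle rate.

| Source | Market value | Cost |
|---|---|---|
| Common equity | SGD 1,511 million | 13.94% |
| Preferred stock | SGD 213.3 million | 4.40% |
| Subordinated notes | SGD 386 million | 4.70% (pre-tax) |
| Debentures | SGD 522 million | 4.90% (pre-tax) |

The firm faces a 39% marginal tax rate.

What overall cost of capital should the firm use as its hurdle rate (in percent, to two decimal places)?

9.37%

Total capital V = 1511 + 213.3 + 386 + 522 = 2632.3.
Equity: weight = 1511/2632.3 = 0.5740; cost = 13.94%.
Preferred: weight = 213.3/2632.3 = 0.0810; cost = 4.4%.
Subordinated notes: weight = 386/2632.3 = 0.1466; after-tax cost = 4.7% × (1 − 39%) = 2.8670%.
Debentures: weight = 522/2632.3 = 0.1983; after-tax cost = 4.9% × (1 − 39%) = 2.9890%.
WACC = 0.5740 × 13.9400% + 0.0810 × 4.4000% + 0.1466 × 2.8670% + 0.1983 × 2.9890% = 9.3716%.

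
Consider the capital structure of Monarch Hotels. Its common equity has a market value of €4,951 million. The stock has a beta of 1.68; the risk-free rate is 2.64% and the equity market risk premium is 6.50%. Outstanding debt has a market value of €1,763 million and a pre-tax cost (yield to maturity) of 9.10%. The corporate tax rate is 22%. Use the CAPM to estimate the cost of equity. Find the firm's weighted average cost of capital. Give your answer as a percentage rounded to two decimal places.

11.86%

Cost of equity via CAPM: Re = 2.64% + 1.68 × 6.5% = 13.5600%.
Total capital V = 4951 + 1763 = 6714.
Equity: weight = 4951/6714 = 0.7374; cost = 13.56%.
Debt: weight = 1763/6714 = 0.2626; after-tax cost = 9.1% × (1 − 22%) = 7.0980%.
WACC = 0.7374 × 13.5600% + 0.2626 × 7.0980% = 11.8632%.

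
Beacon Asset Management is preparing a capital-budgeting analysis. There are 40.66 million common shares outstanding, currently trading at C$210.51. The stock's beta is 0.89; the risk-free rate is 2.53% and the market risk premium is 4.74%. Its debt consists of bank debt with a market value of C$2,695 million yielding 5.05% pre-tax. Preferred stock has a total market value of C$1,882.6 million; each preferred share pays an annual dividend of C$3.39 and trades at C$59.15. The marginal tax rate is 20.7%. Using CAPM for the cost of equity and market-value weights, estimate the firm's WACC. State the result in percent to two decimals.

6.04%

Cost of equity via CAPM: Re = 2.53% + 0.89 × 4.74% = 6.7486%.
Cost of preferred: Rp = 3.39 / 59.15 = 5.7312%.
Market value of equity E = 210.51 × 40.66m = 8559.3366m.
Total capital V = 8559.3366 + 1882.6 + 2695 = 13136.9366.
Equity: weight = 8559.3366/13136.9366 = 0.6515; cost = 6.7486%.
Preferred: weight = 1882.6/13136.9366 = 0.1433; cost = 5.7312%.
Bank debt: weight = 2695/13136.9366 = 0.2051; after-tax cost = 5.05% × (1 − 20.7%) = 4.0046%.
WACC = 0.6515 × 6.7486% + 0.1433 × 5.7312% + 0.2051 × 4.0046% = 6.0399%.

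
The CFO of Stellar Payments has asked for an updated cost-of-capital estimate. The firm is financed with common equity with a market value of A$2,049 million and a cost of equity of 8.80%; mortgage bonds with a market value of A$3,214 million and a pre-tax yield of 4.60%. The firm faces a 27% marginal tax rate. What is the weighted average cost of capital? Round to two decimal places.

Total capital V = 2049 + 3214 = 5263.
Equity: weight = 2049/5263 = 0.3893; cost = 8.8%.
Mortgage bonds: weight = 3214/5263 = 0.6107; after-tax cost = 4.6% × (1 − 27%) = 3.3580%.
WACC = 0.3893 × 8.8000% + 0.6107 × 3.3580% = 5.4767%.

5.48%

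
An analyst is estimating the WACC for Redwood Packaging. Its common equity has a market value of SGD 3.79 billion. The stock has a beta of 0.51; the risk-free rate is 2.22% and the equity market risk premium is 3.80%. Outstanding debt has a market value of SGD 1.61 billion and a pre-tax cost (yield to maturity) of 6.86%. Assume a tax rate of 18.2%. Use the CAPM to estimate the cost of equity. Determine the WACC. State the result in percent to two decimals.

4.59%

Cost of equity via CAPM: Re = 2.22% + 0.51 × 3.8% = 4.1580%.
Total capital V = 3.79 + 1.61 = 5.4.
Equity: weight = 3.79/5.4 = 0.7019; cost = 4.158%.
Debt: weight = 1.61/5.4 = 0.2981; after-tax cost = 6.86% × (1 − 18.2%) = 5.6115%.
WACC = 0.7019 × 4.1580% + 0.2981 × 5.6115% = 4.5914%.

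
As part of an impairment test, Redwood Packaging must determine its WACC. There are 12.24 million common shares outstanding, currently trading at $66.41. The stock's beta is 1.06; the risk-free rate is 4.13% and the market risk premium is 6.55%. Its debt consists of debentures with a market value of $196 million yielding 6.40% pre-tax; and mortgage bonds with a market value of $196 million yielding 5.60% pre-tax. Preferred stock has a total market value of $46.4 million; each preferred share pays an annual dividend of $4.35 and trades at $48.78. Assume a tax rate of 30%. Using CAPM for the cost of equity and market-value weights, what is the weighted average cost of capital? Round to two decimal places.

8.84%

Cost of equity via CAPM: Re = 4.13% + 1.06 × 6.55% = 11.0730%.
Cost of preferred: Rp = 4.35 / 48.78 = 8.9176%.
Market value of equity E = 66.41 × 12.24m = 812.8584m.
Total capital V = 812.8584 + 46.4 + 196 + 196 = 1251.2584.
Equity: weight = 812.8584/1251.2584 = 0.6496; cost = 11.073%.
Preferred: weight = 46.4/1251.2584 = 0.0371; cost = 8.9176%.
Debentures: weight = 196/1251.2584 = 0.1566; after-tax cost = 6.4% × (1 − 30%) = 4.4800%.
Mortgage bonds: weight = 196/1251.2584 = 0.1566; after-tax cost = 5.6% × (1 − 30%) = 3.9200%.
WACC = 0.6496 × 11.0730% + 0.0371 × 8.9176% + 0.1566 × 4.4800% + 0.1566 × 3.9200% = 8.8399%.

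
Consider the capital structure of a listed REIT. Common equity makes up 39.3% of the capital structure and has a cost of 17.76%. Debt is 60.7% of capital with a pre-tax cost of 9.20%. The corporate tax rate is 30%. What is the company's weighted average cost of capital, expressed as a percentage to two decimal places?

After-tax cost of debt = 9.2% × (1 − 30%) = 6.4400%.
WACC = 0.393 × 17.7600% + 0.607 × 6.4400% = 10.8888%.

10.89%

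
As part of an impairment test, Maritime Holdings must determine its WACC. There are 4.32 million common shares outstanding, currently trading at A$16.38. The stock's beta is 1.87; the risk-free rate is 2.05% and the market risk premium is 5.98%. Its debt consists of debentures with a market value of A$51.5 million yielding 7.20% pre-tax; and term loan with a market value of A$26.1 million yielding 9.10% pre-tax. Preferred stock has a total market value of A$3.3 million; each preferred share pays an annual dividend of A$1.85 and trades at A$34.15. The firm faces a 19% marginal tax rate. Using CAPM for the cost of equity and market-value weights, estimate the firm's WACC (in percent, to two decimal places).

9.54%

Cost of equity via CAPM: Re = 2.05% + 1.87 × 5.98% = 13.2326%.
Cost of preferred: Rp = 1.85 / 34.15 = 5.4173%.
Market value of equity E = 16.38 × 4.32m = 70.7616m.
Total capital V = 70.7616 + 3.3 + 51.5 + 26.1 = 151.6616.
Equity: weight = 70.7616/151.6616 = 0.4666; cost = 13.2326%.
Preferred: weight = 3.3/151.6616 = 0.0218; cost = 5.4173%.
Debentures: weight = 51.5/151.6616 = 0.3396; after-tax cost = 7.2% × (1 − 19%) = 5.8320%.
Term loan: weight = 26.1/151.6616 = 0.1721; after-tax cost = 9.1% × (1 − 19%) = 7.3710%.
WACC = 0.4666 × 13.2326% + 0.0218 × 5.4173% + 0.3396 × 5.8320% + 0.1721 × 7.3710% = 9.5408%.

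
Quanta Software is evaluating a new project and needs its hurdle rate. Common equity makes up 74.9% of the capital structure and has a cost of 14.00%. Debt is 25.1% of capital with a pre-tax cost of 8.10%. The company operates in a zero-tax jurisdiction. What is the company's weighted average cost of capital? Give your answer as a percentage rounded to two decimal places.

12.52%

After-tax cost of debt = 8.1% × (1 − 0%) = 8.1000%.
WACC = 0.749 × 14.0000% + 0.251 × 8.1000% = 12.5191%.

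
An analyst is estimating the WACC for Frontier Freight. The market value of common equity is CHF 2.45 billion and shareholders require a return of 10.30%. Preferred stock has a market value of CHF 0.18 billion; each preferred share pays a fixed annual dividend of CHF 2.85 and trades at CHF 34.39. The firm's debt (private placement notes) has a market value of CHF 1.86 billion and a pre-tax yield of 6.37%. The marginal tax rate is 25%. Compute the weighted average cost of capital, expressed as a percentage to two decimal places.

7.93%

Cost of preferred: Rp = 2.85 / 34.39 = 8.2873%.
Total capital V = 2.45 + 0.18 + 1.86 = 4.49.
Equity: weight = 2.45/4.49 = 0.5457; cost = 10.3%.
Preferred: weight = 0.18/4.49 = 0.0401; cost = 8.2873%.
Private placement notes: weight = 1.86/4.49 = 0.4143; after-tax cost = 6.37% × (1 − 25%) = 4.7775%.
WACC = 0.5457 × 10.3000% + 0.0401 × 8.2873% + 0.4143 × 4.7775% = 7.9316%.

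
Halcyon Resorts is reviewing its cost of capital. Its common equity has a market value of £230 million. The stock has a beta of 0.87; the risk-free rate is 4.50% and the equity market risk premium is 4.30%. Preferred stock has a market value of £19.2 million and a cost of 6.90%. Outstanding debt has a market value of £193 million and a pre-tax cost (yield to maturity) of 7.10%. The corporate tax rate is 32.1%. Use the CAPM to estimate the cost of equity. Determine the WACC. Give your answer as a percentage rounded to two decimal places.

Cost of equity via CAPM: Re = 4.5% + 0.87 × 4.3% = 8.2410%.
Total capital V = 230 + 19.2 + 193 = 442.2.
Equity: weight = 230/442.2 = 0.5201; cost = 8.241%.
Preferred: weight = 19.2/442.2 = 0.0434; cost = 6.9%.
Debt: weight = 193/442.2 = 0.4365; after-tax cost = 7.1% × (1 − 32.1%) = 4.8209%.
WACC = 0.5201 × 8.2410% + 0.0434 × 6.9000% + 0.4365 × 4.8209% = 6.6901%.

6.69%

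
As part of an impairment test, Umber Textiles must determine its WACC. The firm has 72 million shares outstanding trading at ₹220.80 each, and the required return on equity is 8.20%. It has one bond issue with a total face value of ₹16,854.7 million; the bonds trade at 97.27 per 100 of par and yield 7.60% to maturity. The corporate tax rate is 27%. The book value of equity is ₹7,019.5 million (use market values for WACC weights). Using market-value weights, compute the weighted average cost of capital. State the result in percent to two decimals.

Market value of equity E = 220.8 × 72m = 15897.6m. Market value of debt D = 16854.7m × 97.27/100 = 16394.56669m.
Total capital V = 15897.6 + 16394.56669 = 32292.16669.
Equity: weight = 15897.6/32292.16669 = 0.4923; cost = 8.2%.
Bonds outstanding: weight = 16394.56669/32292.16669 = 0.5077; after-tax cost = 7.6% × (1 − 27%) = 5.5480%.
WACC = 0.4923 × 8.2000% + 0.5077 × 5.5480% = 6.8536%.

6.85%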